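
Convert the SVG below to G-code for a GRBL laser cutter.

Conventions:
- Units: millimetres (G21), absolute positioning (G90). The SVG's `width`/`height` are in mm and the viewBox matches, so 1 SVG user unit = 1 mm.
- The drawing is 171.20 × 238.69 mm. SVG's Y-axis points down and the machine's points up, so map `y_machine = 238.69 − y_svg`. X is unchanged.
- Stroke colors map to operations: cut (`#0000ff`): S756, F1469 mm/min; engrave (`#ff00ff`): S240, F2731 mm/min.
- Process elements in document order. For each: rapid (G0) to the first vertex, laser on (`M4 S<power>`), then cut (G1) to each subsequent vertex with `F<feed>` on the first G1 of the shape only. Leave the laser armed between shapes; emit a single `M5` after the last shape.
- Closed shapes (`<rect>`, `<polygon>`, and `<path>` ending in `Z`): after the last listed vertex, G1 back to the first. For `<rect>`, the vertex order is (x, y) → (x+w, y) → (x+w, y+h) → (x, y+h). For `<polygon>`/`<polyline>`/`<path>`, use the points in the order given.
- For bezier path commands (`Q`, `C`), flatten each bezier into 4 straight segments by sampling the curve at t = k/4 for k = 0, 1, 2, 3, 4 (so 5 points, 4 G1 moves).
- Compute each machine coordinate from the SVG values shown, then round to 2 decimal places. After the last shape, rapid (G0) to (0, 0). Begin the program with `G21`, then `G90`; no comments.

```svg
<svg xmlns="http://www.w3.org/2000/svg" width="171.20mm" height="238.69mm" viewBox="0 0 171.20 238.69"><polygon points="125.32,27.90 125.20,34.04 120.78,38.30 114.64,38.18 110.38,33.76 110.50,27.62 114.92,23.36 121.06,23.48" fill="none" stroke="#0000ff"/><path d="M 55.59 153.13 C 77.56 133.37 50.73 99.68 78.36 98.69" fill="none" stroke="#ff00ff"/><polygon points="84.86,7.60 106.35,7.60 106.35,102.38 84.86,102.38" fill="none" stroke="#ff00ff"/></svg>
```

1 u = 1 mm; y_m = 238.69 − y.

[1] `<polygon>` regular polygon, #0000ff→cut S756 F1469: (125.32,210.79) → (125.20,204.65) → (120.78,200.39) → (114.64,200.51) → (110.38,204.93) → (110.50,211.07) → (114.92,215.33) → (121.06,215.21) → (125.32,210.79) (closed)

[2] `<path>` cubic bezier, #ff00ff→engrave S240 F2731: (55.59,85.56) → (64.53,102.26) → (64.85,119.82) → (66.24,133.85) → (78.36,140.00)

[3] `<polygon>` rectangle, #ff00ff→engrave S240 F2731: (84.86,231.09) → (106.35,231.09) → (106.35,136.31) → (84.86,136.31) → (84.86,231.09) (closed)

G21
G90
G0 X125.32 Y210.79
M4 S756
G1 X125.20 Y204.65 F1469
G1 X120.78 Y200.39
G1 X114.64 Y200.51
G1 X110.38 Y204.93
G1 X110.50 Y211.07
G1 X114.92 Y215.33
G1 X121.06 Y215.21
G1 X125.32 Y210.79
G0 X55.59 Y85.56
M4 S240
G1 X64.53 Y102.26 F2731
G1 X64.85 Y119.82
G1 X66.24 Y133.85
G1 X78.36 Y140.00
G0 X84.86 Y231.09
M4 S240
G1 X106.35 Y231.09 F2731
G1 X106.35 Y136.31
G1 X84.86 Y136.31
G1 X84.86 Y231.09
M5
G0 X0.00 Y0.00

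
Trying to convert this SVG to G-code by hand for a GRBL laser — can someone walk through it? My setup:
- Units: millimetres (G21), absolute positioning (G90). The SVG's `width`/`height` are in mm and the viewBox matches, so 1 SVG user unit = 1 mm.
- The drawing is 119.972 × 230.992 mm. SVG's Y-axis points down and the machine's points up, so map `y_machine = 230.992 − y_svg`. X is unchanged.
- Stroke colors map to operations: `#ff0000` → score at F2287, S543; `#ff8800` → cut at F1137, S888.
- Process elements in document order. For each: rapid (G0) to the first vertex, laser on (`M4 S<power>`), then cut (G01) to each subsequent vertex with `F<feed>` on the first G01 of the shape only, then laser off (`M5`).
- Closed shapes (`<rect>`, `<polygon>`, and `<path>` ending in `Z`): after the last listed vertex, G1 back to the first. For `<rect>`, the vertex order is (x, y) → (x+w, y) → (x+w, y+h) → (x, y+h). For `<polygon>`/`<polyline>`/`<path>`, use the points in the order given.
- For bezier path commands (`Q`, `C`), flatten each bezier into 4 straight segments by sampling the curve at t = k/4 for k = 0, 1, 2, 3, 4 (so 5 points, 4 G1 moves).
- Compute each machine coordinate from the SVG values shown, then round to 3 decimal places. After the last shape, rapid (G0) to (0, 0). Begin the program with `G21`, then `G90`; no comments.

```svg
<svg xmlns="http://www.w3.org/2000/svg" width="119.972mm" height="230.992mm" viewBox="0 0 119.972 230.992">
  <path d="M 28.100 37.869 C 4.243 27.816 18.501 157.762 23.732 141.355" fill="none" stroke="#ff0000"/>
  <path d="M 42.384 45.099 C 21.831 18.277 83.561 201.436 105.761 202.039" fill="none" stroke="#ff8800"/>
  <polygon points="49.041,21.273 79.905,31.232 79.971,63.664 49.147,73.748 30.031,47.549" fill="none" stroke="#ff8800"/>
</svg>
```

G21
G90
G0 X28.100 Y193.123
M4 S543
G01 X16.617 Y178.887 F2287
G01 X15.008 Y138.997
G01 X18.853 Y100.299
G01 X23.732 Y89.637
M5
G0 X42.384 Y185.893
M4 S888
G01 X40.494 Y172.771 F1137
G01 X58.040 Y117.707
G01 X83.602 Y57.501
G01 X105.761 Y28.953
M5
G0 X49.041 Y209.719
M4 S888
G01 X79.905 Y199.760 F1137
G01 X79.971 Y167.328
G01 X49.147 Y157.244
G01 X30.031 Y183.443
G01 X49.041 Y209.719
M5
G0 X0.000 Y0.000

Since the viewBox matches the mm dimensions, user units are millimetres directly. The only transform is the Y-flip y_m = 230.992 − y_svg.

Shape 1 is a cubic bezier drawn with `<path>`. Its stroke #ff0000 means score at S543, F2287. After flipping Y the toolpath is (28.100,193.123) → (16.617,178.887) → (15.008,138.997) → (18.853,100.299) → (23.732,89.637).

Shape 2 is a cubic bezier drawn with `<path>`. Its stroke #ff8800 means cut at S888, F1137. After flipping Y the toolpath is (42.384,185.893) → (40.494,172.771) → (58.040,117.707) → (83.602,57.501) → (105.761,28.953).

Shape 3 is a regular polygon drawn with `<polygon>`. Its stroke #ff8800 means cut at S888, F1137. After flipping Y the toolpath is (49.041,209.719) → (79.905,199.760) → (79.971,167.328) → (49.147,157.244) → (30.031,183.443) → (49.041,209.719), returning to the start.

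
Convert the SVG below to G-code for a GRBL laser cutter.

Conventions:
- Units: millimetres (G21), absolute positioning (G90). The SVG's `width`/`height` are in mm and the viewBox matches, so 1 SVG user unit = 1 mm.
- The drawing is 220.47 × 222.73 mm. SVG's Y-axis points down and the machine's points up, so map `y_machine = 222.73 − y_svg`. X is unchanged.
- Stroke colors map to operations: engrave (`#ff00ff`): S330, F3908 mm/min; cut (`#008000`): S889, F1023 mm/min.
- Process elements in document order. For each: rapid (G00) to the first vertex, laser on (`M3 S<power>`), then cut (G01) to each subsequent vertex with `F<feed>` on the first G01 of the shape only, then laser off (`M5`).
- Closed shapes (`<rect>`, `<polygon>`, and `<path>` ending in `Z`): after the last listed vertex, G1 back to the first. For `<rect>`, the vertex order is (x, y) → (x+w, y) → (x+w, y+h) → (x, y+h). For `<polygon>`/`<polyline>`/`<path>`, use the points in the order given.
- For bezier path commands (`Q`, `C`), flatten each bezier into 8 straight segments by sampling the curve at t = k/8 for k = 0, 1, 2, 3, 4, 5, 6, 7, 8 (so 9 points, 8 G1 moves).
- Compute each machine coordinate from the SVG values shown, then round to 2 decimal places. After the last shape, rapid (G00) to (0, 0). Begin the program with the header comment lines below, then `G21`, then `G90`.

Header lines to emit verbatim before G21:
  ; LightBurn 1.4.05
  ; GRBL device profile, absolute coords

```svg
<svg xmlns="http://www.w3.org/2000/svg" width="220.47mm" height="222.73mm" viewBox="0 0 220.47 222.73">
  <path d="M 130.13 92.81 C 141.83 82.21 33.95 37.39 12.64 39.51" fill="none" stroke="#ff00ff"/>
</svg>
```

Since the viewBox matches the mm dimensions, user units are millimetres directly. The only transform is the Y-flip y_m = 222.73 − y_svg.

Shape 1 is a cubic bezier drawn with `<path>`. Its stroke #ff00ff means engrave at S330, F3908. After flipping Y the toolpath is (130.13,129.92) → (129.31,135.34) → (119.70,143.02) → (103.72,152.00) → (83.76,161.34) → (62.26,170.08) → (41.63,177.28) → (24.29,181.97) → (12.64,183.22).

; LightBurn 1.4.05
; GRBL device profile, absolute coords
G21
G90
G00 X130.13 Y129.92
M3 S330
G01 X129.31 Y135.34 F3908
G01 X119.70 Y143.02
G01 X103.72 Y152.00
G01 X83.76 Y161.34
G01 X62.26 Y170.08
G01 X41.63 Y177.28
G01 X24.29 Y181.97
G01 X12.64 Y183.22
M5
G00 X0.00 Y0.00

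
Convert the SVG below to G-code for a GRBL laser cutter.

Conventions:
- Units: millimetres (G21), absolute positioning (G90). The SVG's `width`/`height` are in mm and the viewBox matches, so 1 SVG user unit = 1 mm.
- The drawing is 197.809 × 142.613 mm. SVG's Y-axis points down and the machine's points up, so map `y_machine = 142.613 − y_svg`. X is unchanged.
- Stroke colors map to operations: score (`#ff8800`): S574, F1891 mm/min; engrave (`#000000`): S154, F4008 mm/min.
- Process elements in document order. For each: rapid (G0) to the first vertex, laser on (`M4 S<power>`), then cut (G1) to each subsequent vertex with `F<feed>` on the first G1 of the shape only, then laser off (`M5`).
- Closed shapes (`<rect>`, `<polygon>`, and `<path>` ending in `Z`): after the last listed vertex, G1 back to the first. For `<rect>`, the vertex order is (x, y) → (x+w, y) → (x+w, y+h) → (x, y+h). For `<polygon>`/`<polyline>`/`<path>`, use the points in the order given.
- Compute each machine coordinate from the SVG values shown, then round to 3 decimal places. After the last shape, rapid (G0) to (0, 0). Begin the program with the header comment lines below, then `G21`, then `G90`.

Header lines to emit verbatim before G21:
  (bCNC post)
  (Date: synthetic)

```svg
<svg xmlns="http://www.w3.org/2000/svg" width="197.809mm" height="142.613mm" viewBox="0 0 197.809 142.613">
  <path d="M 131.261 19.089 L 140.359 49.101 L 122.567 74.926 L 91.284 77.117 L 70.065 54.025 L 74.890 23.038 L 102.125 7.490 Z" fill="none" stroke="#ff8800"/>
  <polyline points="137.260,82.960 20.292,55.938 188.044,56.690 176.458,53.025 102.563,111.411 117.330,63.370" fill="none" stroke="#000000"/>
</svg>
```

Since the viewBox matches the mm dimensions, user units are millimetres directly. The only transform is the Y-flip y_m = 142.613 − y_svg.

Shape 1 is a regular polygon drawn with `<path>`. Its stroke #ff8800 means score at S574, F1891. After flipping Y the toolpath is (131.261,123.524) → (140.359,93.512) → (122.567,67.687) → (91.284,65.496) → (70.065,88.588) → (74.890,119.575) → (102.125,135.123) → (131.261,123.524), returning to the start.

Shape 2 is a open polyline drawn with `<polyline>`. Its stroke #000000 means engrave at S154, F4008. After flipping Y the toolpath is (137.260,59.653) → (20.292,86.675) → (188.044,85.923) → (176.458,89.588) → (102.563,31.202) → (117.330,79.243).

(bCNC post)
(Date: synthetic)
G21
G90
G0 X131.261 Y123.524
M4 S574
G1 X140.359 Y93.512 F1891
G1 X122.567 Y67.687
G1 X91.284 Y65.496
G1 X70.065 Y88.588
G1 X74.890 Y119.575
G1 X102.125 Y135.123
G1 X131.261 Y123.524
M5
G0 X137.260 Y59.653
M4 S154
G1 X20.292 Y86.675 F4008
G1 X188.044 Y85.923
G1 X176.458 Y89.588
G1 X102.563 Y31.202
G1 X117.330 Y79.243
M5
G0 X0.000 Y0.000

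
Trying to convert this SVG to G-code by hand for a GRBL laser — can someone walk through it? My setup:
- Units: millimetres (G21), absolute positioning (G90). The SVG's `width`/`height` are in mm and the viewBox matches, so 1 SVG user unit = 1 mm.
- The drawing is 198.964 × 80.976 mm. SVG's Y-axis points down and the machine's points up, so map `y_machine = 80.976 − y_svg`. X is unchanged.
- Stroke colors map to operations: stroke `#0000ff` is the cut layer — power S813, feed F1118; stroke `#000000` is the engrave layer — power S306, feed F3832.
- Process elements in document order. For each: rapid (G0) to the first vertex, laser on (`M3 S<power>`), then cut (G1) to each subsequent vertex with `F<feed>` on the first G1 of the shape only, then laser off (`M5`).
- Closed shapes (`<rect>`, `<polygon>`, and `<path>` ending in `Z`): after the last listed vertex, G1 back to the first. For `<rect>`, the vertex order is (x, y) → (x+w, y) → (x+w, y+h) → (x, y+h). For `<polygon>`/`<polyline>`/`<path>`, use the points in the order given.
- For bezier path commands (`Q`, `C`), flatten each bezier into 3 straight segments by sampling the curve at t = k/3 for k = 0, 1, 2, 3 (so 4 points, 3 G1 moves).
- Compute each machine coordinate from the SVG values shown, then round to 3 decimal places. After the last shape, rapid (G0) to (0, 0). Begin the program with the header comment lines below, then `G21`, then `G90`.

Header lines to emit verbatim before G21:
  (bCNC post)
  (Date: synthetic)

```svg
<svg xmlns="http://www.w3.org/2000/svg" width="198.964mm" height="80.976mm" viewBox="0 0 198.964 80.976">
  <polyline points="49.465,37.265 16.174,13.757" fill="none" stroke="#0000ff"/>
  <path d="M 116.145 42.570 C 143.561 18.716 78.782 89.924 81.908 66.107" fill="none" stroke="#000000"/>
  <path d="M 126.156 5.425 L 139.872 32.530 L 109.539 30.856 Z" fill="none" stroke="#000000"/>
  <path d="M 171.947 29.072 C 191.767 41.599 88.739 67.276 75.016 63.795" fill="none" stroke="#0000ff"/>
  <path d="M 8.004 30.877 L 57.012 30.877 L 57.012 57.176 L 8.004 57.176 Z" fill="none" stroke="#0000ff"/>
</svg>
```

(bCNC post)
(Date: synthetic)
G21
G90
G0 X49.465 Y43.711
M3 S813
G1 X16.174 Y67.219 F1118
M5
G0 X116.145 Y38.406
M3 S306
G1 X118.759 Y37.613 F3832
G1 X95.487 Y15.687
G1 X81.908 Y14.869
M5
G0 X126.156 Y75.551
M3 S306
G1 X139.872 Y48.446 F3832
G1 X109.539 Y50.120
G1 X126.156 Y75.551
M5
G0 X171.947 Y51.904
M3 S813
G1 X158.675 Y36.561 F1118
G1 X110.650 Y21.852
G1 X75.016 Y17.181
M5
G0 X8.004 Y50.099
M3 S813
G1 X57.012 Y50.099 F1118
G1 X57.012 Y23.800
G1 X8.004 Y23.800
G1 X8.004 Y50.099
M5
G0 X0.000 Y0.000

viewBox `0 0 198.964 80.976` with mm width/height → 1 unit = 1 mm. Flip: y_m = 80.976 − y_svg.

**Shape 1** — `<polyline>` line segment, stroke `#0000ff` → cut (S813, F1118). Machine vertices: (49.465,43.711) → (16.174,67.219). Open path.

**Shape 2** — `<path>` cubic bezier, stroke `#000000` → engrave (S306, F3832). Control points (SVG): P0=(116.145,42.570), P1=(143.561,18.716), P2=(78.782,89.924), P3=(81.908,66.107); sampled at t=k/3. Machine vertices: (116.145,38.406) → (118.759,37.613) → (95.487,15.687) → (81.908,14.869). Open path.

**Shape 3** — `<path>` regular polygon, stroke `#000000` → engrave (S306, F3832). Machine vertices: (126.156,75.551) → (139.872,48.446) → (109.539,50.120) → (126.156,75.551). Closed: final G1 returns to the first vertex.

**Shape 4** — `<path>` cubic bezier, stroke `#0000ff` → cut (S813, F1118). Control points (SVG): P0=(171.947,29.072), P1=(191.767,41.599), P2=(88.739,67.276), P3=(75.016,63.795); sampled at t=k/3. Machine vertices: (171.947,51.904) → (158.675,36.561) → (110.650,21.852) → (75.016,17.181). Open path.

**Shape 5** — `<path>` rectangle, stroke `#0000ff` → cut (S813, F1118). Machine vertices: (8.004,50.099) → (57.012,50.099) → (57.012,23.800) → (8.004,23.800) → (8.004,50.099). Closed: final G1 returns to the first vertex.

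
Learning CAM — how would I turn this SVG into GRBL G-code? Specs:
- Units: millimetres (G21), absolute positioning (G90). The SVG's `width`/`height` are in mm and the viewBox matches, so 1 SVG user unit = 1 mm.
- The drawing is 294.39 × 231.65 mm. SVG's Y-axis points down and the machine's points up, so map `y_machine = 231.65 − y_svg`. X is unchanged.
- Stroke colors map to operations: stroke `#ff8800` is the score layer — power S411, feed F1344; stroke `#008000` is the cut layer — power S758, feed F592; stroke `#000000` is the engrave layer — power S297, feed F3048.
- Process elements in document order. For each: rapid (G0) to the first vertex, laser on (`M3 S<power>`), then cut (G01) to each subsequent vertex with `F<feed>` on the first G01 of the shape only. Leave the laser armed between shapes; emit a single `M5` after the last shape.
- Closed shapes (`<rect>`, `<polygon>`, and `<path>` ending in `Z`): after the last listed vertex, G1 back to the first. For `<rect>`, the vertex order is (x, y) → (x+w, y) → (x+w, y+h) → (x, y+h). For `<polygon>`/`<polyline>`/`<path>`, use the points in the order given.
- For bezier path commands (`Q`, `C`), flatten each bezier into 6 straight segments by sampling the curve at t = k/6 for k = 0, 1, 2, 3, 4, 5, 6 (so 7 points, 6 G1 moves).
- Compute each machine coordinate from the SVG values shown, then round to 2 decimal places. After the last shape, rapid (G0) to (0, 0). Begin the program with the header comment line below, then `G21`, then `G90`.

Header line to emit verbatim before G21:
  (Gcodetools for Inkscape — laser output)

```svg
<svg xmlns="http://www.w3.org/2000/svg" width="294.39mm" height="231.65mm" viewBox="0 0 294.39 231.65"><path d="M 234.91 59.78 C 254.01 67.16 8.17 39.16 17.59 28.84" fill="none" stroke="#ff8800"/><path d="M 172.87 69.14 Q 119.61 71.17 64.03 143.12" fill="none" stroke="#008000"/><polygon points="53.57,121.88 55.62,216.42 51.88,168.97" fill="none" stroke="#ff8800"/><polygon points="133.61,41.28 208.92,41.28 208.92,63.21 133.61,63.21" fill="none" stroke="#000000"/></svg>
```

Since the viewBox matches the mm dimensions, user units are millimetres directly. The only transform is the Y-flip y_m = 231.65 − y_svg.

Shape 1 is a cubic bezier drawn with `<path>`. Its stroke #ff8800 means score at S411, F1344. After flipping Y the toolpath is (234.91,171.87) → (224.79,170.88) → (184.96,174.32) → (129.88,180.70) → (73.99,188.56) → (31.74,196.42) → (17.59,202.81).

Shape 2 is a quadratic bezier drawn with `<path>`. Its stroke #008000 means cut at S758, F592. After flipping Y the toolpath is (172.87,162.51) → (155.05,159.89) → (137.11,153.39) → (119.03,143.00) → (100.83,128.73) → (82.49,110.57) → (64.03,88.53).

Shape 3 is a closed polygon drawn with `<polygon>`. Its stroke #ff8800 means score at S411, F1344. After flipping Y the toolpath is (53.57,109.77) → (55.62,15.23) → (51.88,62.68) → (53.57,109.77), returning to the start.

Shape 4 is a rectangle drawn with `<polygon>`. Its stroke #000000 means engrave at S297, F3048. After flipping Y the toolpath is (133.61,190.37) → (208.92,190.37) → (208.92,168.44) → (133.61,168.44) → (133.61,190.37), returning to the start.

(Gcodetools for Inkscape — laser output)
G21
G90
G0 X234.91 Y171.87
M3 S411
G01 X224.79 Y170.88 F1344
G01 X184.96 Y174.32
G01 X129.88 Y180.70
G01 X73.99 Y188.56
G01 X31.74 Y196.42
G01 X17.59 Y202.81
G0 X172.87 Y162.51
M3 S758
G01 X155.05 Y159.89 F592
G01 X137.11 Y153.39
G01 X119.03 Y143.00
G01 X100.83 Y128.73
G01 X82.49 Y110.57
G01 X64.03 Y88.53
G0 X53.57 Y109.77
M3 S411
G01 X55.62 Y15.23 F1344
G01 X51.88 Y62.68
G01 X53.57 Y109.77
G0 X133.61 Y190.37
M3 S297
G01 X208.92 Y190.37 F3048
G01 X208.92 Y168.44
G01 X133.61 Y168.44
G01 X133.61 Y190.37
M5
G0 X0.00 Y0.00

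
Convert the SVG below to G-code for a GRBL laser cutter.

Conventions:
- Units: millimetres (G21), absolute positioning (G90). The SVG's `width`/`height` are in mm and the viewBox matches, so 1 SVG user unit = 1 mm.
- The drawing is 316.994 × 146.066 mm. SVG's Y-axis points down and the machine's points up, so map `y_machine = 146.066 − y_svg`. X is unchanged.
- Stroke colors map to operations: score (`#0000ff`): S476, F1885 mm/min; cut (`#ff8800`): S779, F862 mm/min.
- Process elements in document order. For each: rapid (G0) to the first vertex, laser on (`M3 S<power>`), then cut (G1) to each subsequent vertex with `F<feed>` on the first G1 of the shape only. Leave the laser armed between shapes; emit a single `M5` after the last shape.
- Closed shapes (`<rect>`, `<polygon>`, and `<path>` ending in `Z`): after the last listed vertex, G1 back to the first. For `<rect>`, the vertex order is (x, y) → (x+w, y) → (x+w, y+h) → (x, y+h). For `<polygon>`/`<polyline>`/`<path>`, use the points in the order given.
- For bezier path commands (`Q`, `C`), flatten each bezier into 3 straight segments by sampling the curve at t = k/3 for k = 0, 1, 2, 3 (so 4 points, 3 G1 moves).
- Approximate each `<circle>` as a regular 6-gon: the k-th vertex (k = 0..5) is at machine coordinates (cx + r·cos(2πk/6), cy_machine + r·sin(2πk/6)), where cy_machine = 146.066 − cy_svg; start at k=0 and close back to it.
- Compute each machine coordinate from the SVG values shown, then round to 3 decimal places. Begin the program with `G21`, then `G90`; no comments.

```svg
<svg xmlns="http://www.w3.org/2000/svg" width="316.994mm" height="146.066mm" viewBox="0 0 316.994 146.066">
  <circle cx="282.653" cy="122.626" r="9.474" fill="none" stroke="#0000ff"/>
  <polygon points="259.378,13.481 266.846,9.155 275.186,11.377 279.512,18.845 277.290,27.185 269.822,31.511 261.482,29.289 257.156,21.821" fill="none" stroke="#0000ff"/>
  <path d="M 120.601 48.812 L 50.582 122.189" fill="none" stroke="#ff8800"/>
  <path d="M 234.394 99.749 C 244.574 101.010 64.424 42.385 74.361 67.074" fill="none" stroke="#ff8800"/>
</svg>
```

G21
G90
G0 X292.127 Y23.440
M3 S476
G1 X287.390 Y31.645 F1885
G1 X277.916 Y31.645
G1 X273.179 Y23.440
G1 X277.916 Y15.235
G1 X287.390 Y15.235
G1 X292.127 Y23.440
G0 X259.378 Y132.585
M3 S476
G1 X266.846 Y136.911 F1885
G1 X275.186 Y134.689
G1 X279.512 Y127.221
G1 X277.290 Y118.881
G1 X269.822 Y114.555
G1 X261.482 Y116.777
G1 X257.156 Y124.245
G1 X259.378 Y132.585
G0 X120.601 Y97.254
M3 S779
G1 X50.582 Y23.877 F862
G0 X234.394 Y46.317
M3 S779
G1 X195.220 Y59.714 F862
G1 X113.697 Y81.213
G1 X74.361 Y78.992
M5

Since the viewBox matches the mm dimensions, user units are millimetres directly. The only transform is the Y-flip y_m = 146.066 − y_svg.

Shape 1 is a circle drawn with `<circle>`. Its stroke #0000ff means score at S476, F1885. After flipping Y the toolpath is (292.127,23.440) → (287.390,31.645) → (277.916,31.645) → (273.179,23.440) → (277.916,15.235) → (287.390,15.235) → (292.127,23.440), returning to the start.

Shape 2 is a regular polygon drawn with `<polygon>`. Its stroke #0000ff means score at S476, F1885. After flipping Y the toolpath is (259.378,132.585) → (266.846,136.911) → (275.186,134.689) → (279.512,127.221) → (277.290,118.881) → (269.822,114.555) → (261.482,116.777) → (257.156,124.245) → (259.378,132.585), returning to the start.

Shape 3 is a line segment drawn with `<path>`. Its stroke #ff8800 means cut at S779, F862. After flipping Y the toolpath is (120.601,97.254) → (50.582,23.877).

Shape 4 is a cubic bezier drawn with `<path>`. Its stroke #ff8800 means cut at S779, F862. After flipping Y the toolpath is (234.394,46.317) → (195.220,59.714) → (113.697,81.213) → (74.361,78.992).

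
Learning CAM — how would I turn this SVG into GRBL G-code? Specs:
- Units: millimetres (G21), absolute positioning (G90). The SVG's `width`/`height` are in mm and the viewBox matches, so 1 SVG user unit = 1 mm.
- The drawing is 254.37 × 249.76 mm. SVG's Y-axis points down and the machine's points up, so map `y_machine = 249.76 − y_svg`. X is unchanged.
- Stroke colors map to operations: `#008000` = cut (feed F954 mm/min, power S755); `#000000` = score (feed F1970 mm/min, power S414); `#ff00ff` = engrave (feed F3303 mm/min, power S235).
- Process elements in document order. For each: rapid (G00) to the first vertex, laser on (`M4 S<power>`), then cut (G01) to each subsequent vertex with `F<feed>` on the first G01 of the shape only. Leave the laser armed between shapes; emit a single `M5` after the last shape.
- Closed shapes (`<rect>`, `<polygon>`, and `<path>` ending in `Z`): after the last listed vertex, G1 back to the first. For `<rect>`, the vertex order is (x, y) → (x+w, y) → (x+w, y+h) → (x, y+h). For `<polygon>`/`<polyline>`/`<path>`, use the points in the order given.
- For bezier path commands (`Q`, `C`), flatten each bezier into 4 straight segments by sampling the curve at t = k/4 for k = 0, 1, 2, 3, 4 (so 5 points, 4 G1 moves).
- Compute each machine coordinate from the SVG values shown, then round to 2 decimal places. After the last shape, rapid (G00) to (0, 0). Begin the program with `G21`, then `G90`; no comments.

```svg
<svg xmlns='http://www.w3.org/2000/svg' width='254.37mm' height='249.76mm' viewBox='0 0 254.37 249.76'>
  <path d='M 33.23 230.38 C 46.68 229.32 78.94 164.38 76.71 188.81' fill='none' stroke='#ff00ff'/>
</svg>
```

G21
G90
G00 X33.23 Y19.38
M4 S235
G01 X46.01 Y29.76 F3303
G01 X60.85 Y49.72
G01 X72.75 Y64.91
G01 X76.71 Y60.95
M5
G00 X0.00 Y0.00

Since the viewBox matches the mm dimensions, user units are millimetres directly. The only transform is the Y-flip y_m = 249.76 − y_svg.

Shape 1 is a cubic bezier drawn with `<path>`. Its stroke #ff00ff means engrave at S235, F3303. After flipping Y the toolpath is (33.23,19.38) → (46.01,29.76) → (60.85,49.72) → (72.75,64.91) → (76.71,60.95).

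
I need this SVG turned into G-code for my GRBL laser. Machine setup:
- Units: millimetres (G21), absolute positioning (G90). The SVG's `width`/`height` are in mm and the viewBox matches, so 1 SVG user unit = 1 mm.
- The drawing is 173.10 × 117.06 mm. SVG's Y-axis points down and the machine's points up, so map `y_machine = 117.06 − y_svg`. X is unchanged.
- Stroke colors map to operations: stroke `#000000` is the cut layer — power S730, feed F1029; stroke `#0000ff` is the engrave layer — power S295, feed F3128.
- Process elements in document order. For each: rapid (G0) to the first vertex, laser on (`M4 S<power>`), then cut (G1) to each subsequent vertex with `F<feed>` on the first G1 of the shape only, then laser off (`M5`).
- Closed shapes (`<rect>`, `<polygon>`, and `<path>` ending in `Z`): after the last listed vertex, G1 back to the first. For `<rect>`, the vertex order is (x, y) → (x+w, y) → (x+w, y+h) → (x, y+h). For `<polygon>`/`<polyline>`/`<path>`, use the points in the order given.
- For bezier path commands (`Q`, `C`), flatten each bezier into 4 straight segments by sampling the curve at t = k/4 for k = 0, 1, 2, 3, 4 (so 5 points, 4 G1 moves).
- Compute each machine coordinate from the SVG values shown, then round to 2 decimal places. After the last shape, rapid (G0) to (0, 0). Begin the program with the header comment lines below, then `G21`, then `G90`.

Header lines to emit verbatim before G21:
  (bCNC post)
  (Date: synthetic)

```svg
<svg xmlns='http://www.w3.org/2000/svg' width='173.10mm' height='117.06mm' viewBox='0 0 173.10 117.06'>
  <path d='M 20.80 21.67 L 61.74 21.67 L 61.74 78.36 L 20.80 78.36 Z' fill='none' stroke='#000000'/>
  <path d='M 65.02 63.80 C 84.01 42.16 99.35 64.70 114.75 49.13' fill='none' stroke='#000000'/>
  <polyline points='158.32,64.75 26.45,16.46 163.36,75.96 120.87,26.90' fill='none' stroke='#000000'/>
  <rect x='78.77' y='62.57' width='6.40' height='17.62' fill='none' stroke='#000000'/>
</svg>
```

(bCNC post)
(Date: synthetic)
G21
G90
G0 X20.80 Y95.39
M4 S730
G1 X61.74 Y95.39 F1029
G1 X61.74 Y38.70
G1 X20.80 Y38.70
G1 X20.80 Y95.39
M5
G0 X65.02 Y53.26
M4 S730
G1 X78.64 Y62.49 F1029
G1 X91.23 Y62.87
G1 X103.15 Y62.11
G1 X114.75 Y67.93
M5
G0 X158.32 Y52.31
M4 S730
G1 X26.45 Y100.60 F1029
G1 X163.36 Y41.10
G1 X120.87 Y90.16
M5
G0 X78.77 Y54.49
M4 S730
G1 X85.17 Y54.49 F1029
G1 X85.17 Y36.87
G1 X78.77 Y36.87
G1 X78.77 Y54.49
M5
G0 X0.00 Y0.00

viewBox `0 0 173.10 117.06` with mm width/height → 1 unit = 1 mm. Flip: y_m = 117.06 − y_svg.

**Shape 1** — `<path>` rectangle, stroke `#000000` → cut (S730, F1029). Machine vertices: (20.80,95.39) → (61.74,95.39) → (61.74,38.70) → (20.80,38.70) → (20.80,95.39). Closed: final G1 returns to the first vertex.

**Shape 2** — `<path>` cubic bezier, stroke `#000000` → cut (S730, F1029). Control points (SVG): P0=(65.02,63.80), P1=(84.01,42.16), P2=(99.35,64.70), P3=(114.75,49.13); sampled at t=k/4. Machine vertices: (65.02,53.26) → (78.64,62.49) → (91.23,62.87) → (103.15,62.11) → (114.75,67.93). Open path.

**Shape 3** — `<polyline>` open polyline, stroke `#000000` → cut (S730, F1029). Machine vertices: (158.32,52.31) → (26.45,100.60) → (163.36,41.10) → (120.87,90.16). Open path.

**Shape 4** — `<rect>` rectangle, stroke `#000000` → cut (S730, F1029). Machine vertices: (78.77,54.49) → (85.17,54.49) → (85.17,36.87) → (78.77,36.87) → (78.77,54.49). Closed: final G1 returns to the first vertex.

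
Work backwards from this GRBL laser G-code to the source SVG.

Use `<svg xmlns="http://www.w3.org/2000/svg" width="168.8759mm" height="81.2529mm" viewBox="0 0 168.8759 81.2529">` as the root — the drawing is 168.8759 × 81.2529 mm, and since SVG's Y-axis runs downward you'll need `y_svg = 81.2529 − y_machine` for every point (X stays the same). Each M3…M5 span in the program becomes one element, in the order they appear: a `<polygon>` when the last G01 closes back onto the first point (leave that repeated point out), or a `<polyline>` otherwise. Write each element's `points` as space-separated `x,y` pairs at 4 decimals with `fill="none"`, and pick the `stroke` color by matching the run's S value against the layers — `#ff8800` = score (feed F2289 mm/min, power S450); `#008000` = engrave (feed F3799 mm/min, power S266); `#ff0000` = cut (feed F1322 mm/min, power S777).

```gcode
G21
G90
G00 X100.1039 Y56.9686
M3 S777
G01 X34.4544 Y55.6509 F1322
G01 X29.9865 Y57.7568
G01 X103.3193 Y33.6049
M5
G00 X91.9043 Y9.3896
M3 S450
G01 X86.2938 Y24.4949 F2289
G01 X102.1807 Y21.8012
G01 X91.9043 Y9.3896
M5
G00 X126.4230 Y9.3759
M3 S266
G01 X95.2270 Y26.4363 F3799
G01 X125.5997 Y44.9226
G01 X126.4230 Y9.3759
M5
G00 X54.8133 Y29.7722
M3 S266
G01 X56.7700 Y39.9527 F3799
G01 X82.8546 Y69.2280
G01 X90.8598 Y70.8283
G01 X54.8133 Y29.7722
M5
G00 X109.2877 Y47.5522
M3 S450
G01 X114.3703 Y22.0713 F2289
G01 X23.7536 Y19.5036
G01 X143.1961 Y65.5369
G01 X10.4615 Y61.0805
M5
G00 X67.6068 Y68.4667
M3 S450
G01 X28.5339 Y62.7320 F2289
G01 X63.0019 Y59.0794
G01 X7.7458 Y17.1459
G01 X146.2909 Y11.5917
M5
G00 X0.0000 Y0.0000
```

y_svg = 81.2529 − y_m.

[1] S777→`#ff0000` (cut); open run; points: 100.1039,24.2843 34.4544,25.6020 29.9865,23.4961 103.3193,47.6480

[2] S450→`#ff8800` (score); closed run; points: 91.9043,71.8633 86.2938,56.7580 102.1807,59.4517

[3] S266→`#008000` (engrave); closed run; points: 126.4230,71.8770 95.2270,54.8166 125.5997,36.3303

[4] S266→`#008000` (engrave); closed run; points: 54.8133,51.4807 56.7700,41.3002 82.8546,12.0249 90.8598,10.4246

[5] S450→`#ff8800` (score); open run; points: 109.2877,33.7007 114.3703,59.1816 23.7536,61.7493 143.1961,15.7160 10.4615,20.1724

[6] S450→`#ff8800` (score); open run; points: 67.6068,12.7862 28.5339,18.5209 63.0019,22.1735 7.7458,64.1070 146.2909,69.6612

<svg xmlns="http://www.w3.org/2000/svg" width="168.8759mm" height="81.2529mm" viewBox="0 0 168.8759 81.2529">
  <polyline points="100.1039,24.2843 34.4544,25.6020 29.9865,23.4961 103.3193,47.6480" fill="none" stroke="#ff0000"/>
  <polygon points="91.9043,71.8633 86.2938,56.7580 102.1807,59.4517" fill="none" stroke="#ff8800"/>
  <polygon points="126.4230,71.8770 95.2270,54.8166 125.5997,36.3303" fill="none" stroke="#008000"/>
  <polygon points="54.8133,51.4807 56.7700,41.3002 82.8546,12.0249 90.8598,10.4246" fill="none" stroke="#008000"/>
  <polyline points="109.2877,33.7007 114.3703,59.1816 23.7536,61.7493 143.1961,15.7160 10.4615,20.1724" fill="none" stroke="#ff8800"/>
  <polyline points="67.6068,12.7862 28.5339,18.5209 63.0019,22.1735 7.7458,64.1070 146.2909,69.6612" fill="none" stroke="#ff8800"/>
</svg>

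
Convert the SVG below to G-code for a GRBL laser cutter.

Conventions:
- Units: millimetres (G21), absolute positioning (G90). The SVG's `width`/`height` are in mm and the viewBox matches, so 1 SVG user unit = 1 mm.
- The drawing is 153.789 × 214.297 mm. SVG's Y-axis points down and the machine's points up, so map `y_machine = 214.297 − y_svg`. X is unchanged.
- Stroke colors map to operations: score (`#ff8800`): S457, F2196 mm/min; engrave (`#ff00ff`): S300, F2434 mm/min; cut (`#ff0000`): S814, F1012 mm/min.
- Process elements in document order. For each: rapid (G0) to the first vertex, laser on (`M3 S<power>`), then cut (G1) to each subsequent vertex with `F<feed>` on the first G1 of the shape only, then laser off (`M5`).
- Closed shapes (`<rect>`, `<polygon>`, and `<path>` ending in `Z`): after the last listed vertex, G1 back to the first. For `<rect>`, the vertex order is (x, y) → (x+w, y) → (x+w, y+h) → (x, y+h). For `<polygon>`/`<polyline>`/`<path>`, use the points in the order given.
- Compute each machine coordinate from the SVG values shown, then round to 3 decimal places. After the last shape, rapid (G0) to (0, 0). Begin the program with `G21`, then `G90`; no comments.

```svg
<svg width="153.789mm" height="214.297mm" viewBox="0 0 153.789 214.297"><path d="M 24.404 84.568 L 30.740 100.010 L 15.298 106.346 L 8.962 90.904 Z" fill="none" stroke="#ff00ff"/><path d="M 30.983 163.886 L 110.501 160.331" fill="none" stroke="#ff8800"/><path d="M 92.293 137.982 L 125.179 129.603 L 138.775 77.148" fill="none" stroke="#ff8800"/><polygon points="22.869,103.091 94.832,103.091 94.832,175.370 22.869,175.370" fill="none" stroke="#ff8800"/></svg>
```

G21
G90
G0 X24.404 Y129.729
M3 S300
G1 X30.740 Y114.287 F2434
G1 X15.298 Y107.951
G1 X8.962 Y123.393
G1 X24.404 Y129.729
M5
G0 X30.983 Y50.411
M3 S457
G1 X110.501 Y53.966 F2196
M5
G0 X92.293 Y76.315
M3 S457
G1 X125.179 Y84.694 F2196
G1 X138.775 Y137.149
M5
G0 X22.869 Y111.206
M3 S457
G1 X94.832 Y111.206 F2196
G1 X94.832 Y38.927
G1 X22.869 Y38.927
G1 X22.869 Y111.206
M5
G0 X0.000 Y0.000

Since the viewBox matches the mm dimensions, user units are millimetres directly. The only transform is the Y-flip y_m = 214.297 − y_svg.

Shape 1 is a regular polygon drawn with `<path>`. Its stroke #ff00ff means engrave at S300, F2434. After flipping Y the toolpath is (24.404,129.729) → (30.740,114.287) → (15.298,107.951) → (8.962,123.393) → (24.404,129.729), returning to the start.

Shape 2 is a line segment drawn with `<path>`. Its stroke #ff8800 means score at S457, F2196. After flipping Y the toolpath is (30.983,50.411) → (110.501,53.966).

Shape 3 is a open polyline drawn with `<path>`. Its stroke #ff8800 means score at S457, F2196. After flipping Y the toolpath is (92.293,76.315) → (125.179,84.694) → (138.775,137.149).

Shape 4 is a rectangle drawn with `<polygon>`. Its stroke #ff8800 means score at S457, F2196. After flipping Y the toolpath is (22.869,111.206) → (94.832,111.206) → (94.832,38.927) → (22.869,38.927) → (22.869,111.206), returning to the start.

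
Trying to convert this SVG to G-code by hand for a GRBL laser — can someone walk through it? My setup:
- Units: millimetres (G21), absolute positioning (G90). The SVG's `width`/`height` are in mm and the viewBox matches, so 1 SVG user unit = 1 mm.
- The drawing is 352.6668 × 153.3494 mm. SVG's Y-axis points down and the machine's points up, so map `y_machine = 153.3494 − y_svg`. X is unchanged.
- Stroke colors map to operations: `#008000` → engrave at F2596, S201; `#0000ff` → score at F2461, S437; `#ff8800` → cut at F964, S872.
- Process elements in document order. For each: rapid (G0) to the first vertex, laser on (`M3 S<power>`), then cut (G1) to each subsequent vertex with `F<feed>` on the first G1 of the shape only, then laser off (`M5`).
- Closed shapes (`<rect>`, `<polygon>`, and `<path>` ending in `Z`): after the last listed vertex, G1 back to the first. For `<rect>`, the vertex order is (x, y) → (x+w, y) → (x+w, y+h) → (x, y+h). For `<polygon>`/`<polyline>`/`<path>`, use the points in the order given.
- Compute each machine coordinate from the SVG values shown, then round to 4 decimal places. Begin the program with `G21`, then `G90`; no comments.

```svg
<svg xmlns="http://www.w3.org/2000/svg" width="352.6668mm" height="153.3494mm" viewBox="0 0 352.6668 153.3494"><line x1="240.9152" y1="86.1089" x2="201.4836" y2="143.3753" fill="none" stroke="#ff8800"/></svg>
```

viewBox `0 0 352.6668 153.3494` with mm width/height → 1 unit = 1 mm. Flip: y_m = 153.3494 − y_svg.

**Shape 1** — `<line>` line segment, stroke `#ff8800` → cut (S872, F964). Machine vertices: (240.9152,67.2405) → (201.4836,9.9741). Open path.

G21
G90
G0 X240.9152 Y67.2405
M3 S872
G1 X201.4836 Y9.9741 F964
M5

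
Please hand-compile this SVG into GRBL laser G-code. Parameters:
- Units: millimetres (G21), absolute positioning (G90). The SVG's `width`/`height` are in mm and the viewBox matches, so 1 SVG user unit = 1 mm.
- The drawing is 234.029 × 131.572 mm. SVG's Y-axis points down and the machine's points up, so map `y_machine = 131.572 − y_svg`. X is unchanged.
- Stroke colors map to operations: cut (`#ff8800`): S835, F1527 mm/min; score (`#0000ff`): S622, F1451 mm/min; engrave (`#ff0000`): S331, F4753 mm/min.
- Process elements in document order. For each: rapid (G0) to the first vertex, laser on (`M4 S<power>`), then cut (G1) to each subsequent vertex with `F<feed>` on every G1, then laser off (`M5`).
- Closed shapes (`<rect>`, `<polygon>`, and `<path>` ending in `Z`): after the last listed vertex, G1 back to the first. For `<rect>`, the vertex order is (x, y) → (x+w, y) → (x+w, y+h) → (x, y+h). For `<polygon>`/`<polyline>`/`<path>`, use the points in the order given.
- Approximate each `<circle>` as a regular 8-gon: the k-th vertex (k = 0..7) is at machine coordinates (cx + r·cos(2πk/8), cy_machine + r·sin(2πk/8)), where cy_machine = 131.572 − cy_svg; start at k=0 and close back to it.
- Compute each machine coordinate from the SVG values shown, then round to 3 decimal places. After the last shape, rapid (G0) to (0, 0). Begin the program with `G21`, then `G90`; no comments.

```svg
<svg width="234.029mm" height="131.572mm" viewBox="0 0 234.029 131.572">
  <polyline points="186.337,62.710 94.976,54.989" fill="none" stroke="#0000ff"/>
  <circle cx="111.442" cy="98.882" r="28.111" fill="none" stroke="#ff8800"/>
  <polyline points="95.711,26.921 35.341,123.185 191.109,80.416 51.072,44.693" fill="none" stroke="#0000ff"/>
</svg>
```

Since the viewBox matches the mm dimensions, user units are millimetres directly. The only transform is the Y-flip y_m = 131.572 − y_svg.

Shape 1 is a line segment drawn with `<polyline>`. Its stroke #0000ff means score at S622, F1451. After flipping Y the toolpath is (186.337,68.862) → (94.976,76.583).

Shape 2 is a circle drawn with `<circle>`. Its stroke #ff8800 means cut at S835, F1527. After flipping Y the toolpath is (139.553,32.690) → (131.319,52.567) → (111.442,60.801) → (91.565,52.567) → (83.331,32.690) → (91.565,12.813) → (111.442,4.579) → (131.319,12.813) → (139.553,32.690), returning to the start.

Shape 3 is a open polyline drawn with `<polyline>`. Its stroke #0000ff means score at S622, F1451. After flipping Y the toolpath is (95.711,104.651) → (35.341,8.387) → (191.109,51.156) → (51.072,86.879).

G21
G90
G0 X186.337 Y68.862
M4 S622
G1 X94.976 Y76.583 F1451
M5
G0 X139.553 Y32.690
M4 S835
G1 X131.319 Y52.567 F1527
G1 X111.442 Y60.801 F1527
G1 X91.565 Y52.567 F1527
G1 X83.331 Y32.690 F1527
G1 X91.565 Y12.813 F1527
G1 X111.442 Y4.579 F1527
G1 X131.319 Y12.813 F1527
G1 X139.553 Y32.690 F1527
M5
G0 X95.711 Y104.651
M4 S622
G1 X35.341 Y8.387 F1451
G1 X191.109 Y51.156 F1451
G1 X51.072 Y86.879 F1451
M5
G0 X0.000 Y0.000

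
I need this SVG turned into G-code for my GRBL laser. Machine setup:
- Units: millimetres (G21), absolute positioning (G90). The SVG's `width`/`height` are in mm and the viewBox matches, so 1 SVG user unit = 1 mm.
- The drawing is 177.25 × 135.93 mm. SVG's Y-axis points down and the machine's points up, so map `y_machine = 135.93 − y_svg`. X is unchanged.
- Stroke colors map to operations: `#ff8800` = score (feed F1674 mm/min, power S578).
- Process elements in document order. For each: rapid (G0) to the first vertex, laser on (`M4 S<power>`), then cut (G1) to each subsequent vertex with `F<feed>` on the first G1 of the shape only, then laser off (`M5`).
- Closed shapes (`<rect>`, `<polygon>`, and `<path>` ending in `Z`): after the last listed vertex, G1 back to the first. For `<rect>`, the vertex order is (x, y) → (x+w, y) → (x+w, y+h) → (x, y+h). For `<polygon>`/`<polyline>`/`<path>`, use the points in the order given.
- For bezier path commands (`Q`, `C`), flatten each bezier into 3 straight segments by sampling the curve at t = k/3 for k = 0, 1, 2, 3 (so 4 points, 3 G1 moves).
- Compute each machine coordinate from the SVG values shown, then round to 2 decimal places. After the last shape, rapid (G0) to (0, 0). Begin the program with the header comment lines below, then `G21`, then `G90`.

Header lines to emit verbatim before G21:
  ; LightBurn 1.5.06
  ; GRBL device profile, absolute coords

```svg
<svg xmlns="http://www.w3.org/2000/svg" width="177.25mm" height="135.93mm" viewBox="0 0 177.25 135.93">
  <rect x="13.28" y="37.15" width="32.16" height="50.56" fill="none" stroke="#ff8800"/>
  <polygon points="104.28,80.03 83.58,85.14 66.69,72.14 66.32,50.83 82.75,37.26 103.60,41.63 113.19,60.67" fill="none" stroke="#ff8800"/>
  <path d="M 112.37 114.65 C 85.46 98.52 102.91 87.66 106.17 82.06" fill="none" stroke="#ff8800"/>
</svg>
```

viewBox `0 0 177.25 135.93` with mm width/height → 1 unit = 1 mm. Flip: y_m = 135.93 − y_svg.

**Shape 1** — `<rect>` rectangle, stroke `#ff8800` → score (S578, F1674). Machine vertices: (13.28,98.78) → (45.44,98.78) → (45.44,48.22) → (13.28,48.22) → (13.28,98.78). Closed: final G1 returns to the first vertex.

**Shape 2** — `<polygon>` regular polygon, stroke `#ff8800` → score (S578, F1674). Machine vertices: (104.28,55.90) → (83.58,50.79) → (66.69,63.79) → (66.32,85.10) → (82.75,98.67) → (103.60,94.30) → (113.19,75.26) → (104.28,55.90). Closed: final G1 returns to the first vertex.

**Shape 3** — `<path>` cubic bezier, stroke `#ff8800` → score (S578, F1674). Control points (SVG): P0=(112.37,114.65), P1=(85.46,98.52), P2=(102.91,87.66), P3=(106.17,82.06); sampled at t=k/3. Machine vertices: (112.37,21.28) → (98.08,35.65) → (100.35,46.52) → (106.17,53.87). Open path.

; LightBurn 1.5.06
; GRBL device profile, absolute coords
G21
G90
G0 X13.28 Y98.78
M4 S578
G1 X45.44 Y98.78 F1674
G1 X45.44 Y48.22
G1 X13.28 Y48.22
G1 X13.28 Y98.78
M5
G0 X104.28 Y55.90
M4 S578
G1 X83.58 Y50.79 F1674
G1 X66.69 Y63.79
G1 X66.32 Y85.10
G1 X82.75 Y98.67
G1 X103.60 Y94.30
G1 X113.19 Y75.26
G1 X104.28 Y55.90
M5
G0 X112.37 Y21.28
M4 S578
G1 X98.08 Y35.65 F1674
G1 X100.35 Y46.52
G1 X106.17 Y53.87
M5
G0 X0.00 Y0.00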